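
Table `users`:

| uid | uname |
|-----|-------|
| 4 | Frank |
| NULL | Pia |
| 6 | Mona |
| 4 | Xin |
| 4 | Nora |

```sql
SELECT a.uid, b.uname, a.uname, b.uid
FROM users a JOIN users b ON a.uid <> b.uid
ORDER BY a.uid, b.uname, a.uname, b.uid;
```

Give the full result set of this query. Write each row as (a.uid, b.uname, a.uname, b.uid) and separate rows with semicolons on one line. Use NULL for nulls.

INNER JOIN keeps only pairs where the ON condition holds.
Matching on a.uid <> b.uid. A NULL in a compared column never satisfies the condition.
Matched pairs: 6.

(4, Mona, Frank, 6); (4, Mona, Nora, 6); (4, Mona, Xin, 6); (6, Frank, Mona, 4); (6, Nora, Mona, 4); (6, Xin, Mona, 4)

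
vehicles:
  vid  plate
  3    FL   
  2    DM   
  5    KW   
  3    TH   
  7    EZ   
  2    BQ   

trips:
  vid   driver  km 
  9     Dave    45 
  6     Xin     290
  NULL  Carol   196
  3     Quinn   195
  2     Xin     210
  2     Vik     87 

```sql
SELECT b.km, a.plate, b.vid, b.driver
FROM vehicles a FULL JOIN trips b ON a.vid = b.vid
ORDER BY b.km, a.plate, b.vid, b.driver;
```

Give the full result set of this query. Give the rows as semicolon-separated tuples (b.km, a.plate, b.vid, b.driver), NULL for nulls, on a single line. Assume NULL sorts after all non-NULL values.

FULL OUTER JOIN keeps every row from both sides; unmatched rows get NULL for the other side's columns.
Matching on a.vid = b.vid. A NULL in a compared column never satisfies the condition.
Matched pairs: 6; unmatched a rows kept: 2; unmatched b rows kept: 3.

(45, NULL, 9, Dave); (87, BQ, 2, Vik); (87, DM, 2, Vik); (195, FL, 3, Quinn); (195, TH, 3, Quinn); (196, NULL, NULL, Carol); (210, BQ, 2, Xin); (210, DM, 2, Xin); (290, NULL, 6, Xin); (NULL, EZ, NULL, NULL); (NULL, KW, NULL, NULL)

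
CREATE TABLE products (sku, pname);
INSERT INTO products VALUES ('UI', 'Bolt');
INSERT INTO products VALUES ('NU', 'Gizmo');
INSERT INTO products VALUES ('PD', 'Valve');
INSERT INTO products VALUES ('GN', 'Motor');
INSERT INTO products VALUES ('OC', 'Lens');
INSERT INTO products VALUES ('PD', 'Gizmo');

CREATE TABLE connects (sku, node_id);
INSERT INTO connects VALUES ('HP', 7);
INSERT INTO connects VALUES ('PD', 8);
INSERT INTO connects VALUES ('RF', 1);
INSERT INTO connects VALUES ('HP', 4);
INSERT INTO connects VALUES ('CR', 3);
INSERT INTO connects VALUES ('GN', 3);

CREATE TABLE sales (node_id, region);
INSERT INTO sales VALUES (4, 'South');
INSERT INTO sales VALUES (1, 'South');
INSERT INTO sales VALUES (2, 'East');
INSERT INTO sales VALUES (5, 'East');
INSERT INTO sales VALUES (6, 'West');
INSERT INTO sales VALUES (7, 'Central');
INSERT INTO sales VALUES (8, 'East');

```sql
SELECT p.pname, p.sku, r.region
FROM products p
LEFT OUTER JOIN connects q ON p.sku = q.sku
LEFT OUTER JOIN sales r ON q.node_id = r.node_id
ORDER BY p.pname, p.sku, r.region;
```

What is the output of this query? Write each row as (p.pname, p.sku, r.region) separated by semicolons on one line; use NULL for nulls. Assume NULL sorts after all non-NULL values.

Step 1 — p LEFT JOIN q on sku → 6 row(s).
Then LEFT JOIN `sales r` on node_id: each of those 6 rows is kept; rows whose q.node_id has no match in r get NULL for r's columns.

(Bolt, UI, NULL); (Gizmo, NU, NULL); (Gizmo, PD, East); (Lens, OC, NULL); (Motor, GN, NULL); (Valve, PD, East)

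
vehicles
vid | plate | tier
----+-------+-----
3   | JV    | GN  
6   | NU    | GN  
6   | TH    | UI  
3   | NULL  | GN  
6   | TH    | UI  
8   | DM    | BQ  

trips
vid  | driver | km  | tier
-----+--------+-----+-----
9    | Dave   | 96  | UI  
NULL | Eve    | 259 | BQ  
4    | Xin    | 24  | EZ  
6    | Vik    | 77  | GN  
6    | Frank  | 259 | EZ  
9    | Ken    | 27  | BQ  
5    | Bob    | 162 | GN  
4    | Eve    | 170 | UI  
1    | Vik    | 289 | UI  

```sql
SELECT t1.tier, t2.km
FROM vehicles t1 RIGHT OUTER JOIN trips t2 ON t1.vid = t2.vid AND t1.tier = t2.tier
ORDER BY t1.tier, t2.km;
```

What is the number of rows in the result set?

9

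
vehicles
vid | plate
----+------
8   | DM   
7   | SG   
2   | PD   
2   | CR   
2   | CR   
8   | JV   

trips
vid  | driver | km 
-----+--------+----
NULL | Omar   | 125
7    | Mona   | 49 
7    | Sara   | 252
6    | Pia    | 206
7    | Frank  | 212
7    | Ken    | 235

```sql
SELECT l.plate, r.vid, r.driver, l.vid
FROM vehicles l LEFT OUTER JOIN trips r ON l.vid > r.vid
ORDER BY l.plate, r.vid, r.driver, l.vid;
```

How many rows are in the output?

LEFT JOIN keeps every row from `vehicles`; unmatched rows get NULL for `trips`'s columns.
Matching on l.vid > r.vid. A NULL in a compared column never satisfies the condition.
Matched pairs: 11; unmatched l rows kept: 3.
Total: 11 matched + 3 padded = 14 rows.

14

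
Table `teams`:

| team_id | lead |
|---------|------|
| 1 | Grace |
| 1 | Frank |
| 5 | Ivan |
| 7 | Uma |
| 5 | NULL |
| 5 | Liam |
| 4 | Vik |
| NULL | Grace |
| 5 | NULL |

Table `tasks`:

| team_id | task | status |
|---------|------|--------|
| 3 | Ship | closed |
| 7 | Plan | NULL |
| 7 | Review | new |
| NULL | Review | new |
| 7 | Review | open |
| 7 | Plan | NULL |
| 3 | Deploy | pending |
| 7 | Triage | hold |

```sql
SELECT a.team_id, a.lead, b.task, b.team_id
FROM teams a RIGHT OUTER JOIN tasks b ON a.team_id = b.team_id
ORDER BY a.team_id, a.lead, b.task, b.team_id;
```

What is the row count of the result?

8

RIGHT JOIN keeps every row from `tasks`; unmatched rows get NULL for `teams`'s columns.
Matching on a.team_id = b.team_id. A NULL in a compared column never satisfies the condition.
- team_id=1: no matching b row.
- team_id=1: no matching b row.
- team_id=5: no matching b row.
- team_id=7: 5 matching b row(s), so 5 row(s) emitted.
- team_id=5: no matching b row.
- team_id=5: no matching b row.
- team_id=4: no matching b row.
- team_id=NULL: no matching b row.
- team_id=5: no matching b row.
- 3 b row(s) had no a match → kept, a columns NULL.
Total: 5 matched + 3 padded = 8 rows.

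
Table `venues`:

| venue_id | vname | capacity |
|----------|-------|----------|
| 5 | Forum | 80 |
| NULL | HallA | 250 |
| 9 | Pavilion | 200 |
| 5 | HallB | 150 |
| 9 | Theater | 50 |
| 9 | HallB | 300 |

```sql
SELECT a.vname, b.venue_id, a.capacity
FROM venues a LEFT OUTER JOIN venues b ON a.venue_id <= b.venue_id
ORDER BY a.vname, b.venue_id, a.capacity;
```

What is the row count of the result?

LEFT JOIN keeps every row from `venues a`; unmatched rows get NULL for `venues b`'s columns.
Matching on a.venue_id <= b.venue_id. A NULL in a compared column never satisfies the condition.
- venue_id=5: 5 matching b row(s), so 5 row(s) emitted.
- venue_id=NULL: no b row matches, row kept with b columns NULL.
- venue_id=9: 3 matching b row(s), so 3 row(s) emitted.
- venue_id=5: 5 matching b row(s), so 5 row(s) emitted.
- venue_id=9: 3 matching b row(s), so 3 row(s) emitted.
- venue_id=9: 3 matching b row(s), so 3 row(s) emitted.
Total: 19 matched + 1 padded = 20 rows.

20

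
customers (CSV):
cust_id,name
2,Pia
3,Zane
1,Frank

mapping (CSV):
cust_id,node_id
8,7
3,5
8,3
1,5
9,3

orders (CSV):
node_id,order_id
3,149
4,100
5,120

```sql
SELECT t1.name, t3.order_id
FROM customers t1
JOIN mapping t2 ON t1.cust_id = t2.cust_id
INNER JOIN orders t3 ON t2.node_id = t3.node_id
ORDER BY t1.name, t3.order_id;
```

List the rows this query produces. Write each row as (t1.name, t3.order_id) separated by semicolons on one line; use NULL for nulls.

(Frank, 120); (Zane, 120)

Evaluate left to right. First `customers t1 INNER JOIN mapping t2` on cust_id: 2 row(s).
Then INNER JOIN `orders t3` on node_id: keep only rows whose t2.node_id appears in t3.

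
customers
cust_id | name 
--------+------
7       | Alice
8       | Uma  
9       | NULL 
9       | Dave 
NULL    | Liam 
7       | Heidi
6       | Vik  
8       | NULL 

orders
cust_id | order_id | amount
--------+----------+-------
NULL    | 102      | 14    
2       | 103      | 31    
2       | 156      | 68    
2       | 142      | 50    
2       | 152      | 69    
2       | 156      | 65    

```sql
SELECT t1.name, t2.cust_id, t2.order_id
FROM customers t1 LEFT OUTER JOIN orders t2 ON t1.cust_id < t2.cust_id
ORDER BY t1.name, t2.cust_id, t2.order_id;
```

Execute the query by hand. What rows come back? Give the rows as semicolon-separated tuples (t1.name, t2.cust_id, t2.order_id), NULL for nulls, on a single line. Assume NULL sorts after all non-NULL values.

LEFT JOIN keeps every row from `customers`; unmatched rows get NULL for `orders`'s columns.
Matching on t1.cust_id < t2.cust_id. A NULL in a compared column never satisfies the condition.
- t1 row (cust_id=7): no match → kept, t2 columns NULL.
- t1 row (cust_id=8): no match → kept, t2 columns NULL.
- t1 row (cust_id=9): no match → kept, t2 columns NULL.
- t1 row (cust_id=9): no match → kept, t2 columns NULL.
- t1 row (cust_id=NULL): no match → kept, t2 columns NULL.
- t1 row (cust_id=7): no match → kept, t2 columns NULL.
- t1 row (cust_id=6): no match → kept, t2 columns NULL.
- t1 row (cust_id=8): no match → kept, t2 columns NULL.
After projecting and ordering:
t1.name | t2.cust_id | t2.order_id
Alice | NULL | NULL
Dave | NULL | NULL
Heidi | NULL | NULL
Liam | NULL | NULL
Uma | NULL | NULL
Vik | NULL | NULL
NULL | NULL | NULL
NULL | NULL | NULL

(Alice, NULL, NULL); (Dave, NULL, NULL); (Heidi, NULL, NULL); (Liam, NULL, NULL); (Uma, NULL, NULL); (Vik, NULL, NULL); (NULL, NULL, NULL); (NULL, NULL, NULL)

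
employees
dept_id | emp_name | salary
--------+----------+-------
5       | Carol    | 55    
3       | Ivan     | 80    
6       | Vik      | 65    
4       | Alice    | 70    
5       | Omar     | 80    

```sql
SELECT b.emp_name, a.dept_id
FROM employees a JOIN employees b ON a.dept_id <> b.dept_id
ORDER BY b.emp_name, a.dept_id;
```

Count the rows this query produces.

INNER JOIN keeps only pairs where the ON condition holds.
Matching on a.dept_id <> b.dept_id.
- dept_id=5: 3 matching b row(s), so 3 row(s) emitted.
- dept_id=3: 4 matching b row(s), so 4 row(s) emitted.
- dept_id=6: 4 matching b row(s), so 4 row(s) emitted.
- dept_id=4: 4 matching b row(s), so 4 row(s) emitted.
- dept_id=5: 3 matching b row(s), so 3 row(s) emitted.
Total: 18 rows.

18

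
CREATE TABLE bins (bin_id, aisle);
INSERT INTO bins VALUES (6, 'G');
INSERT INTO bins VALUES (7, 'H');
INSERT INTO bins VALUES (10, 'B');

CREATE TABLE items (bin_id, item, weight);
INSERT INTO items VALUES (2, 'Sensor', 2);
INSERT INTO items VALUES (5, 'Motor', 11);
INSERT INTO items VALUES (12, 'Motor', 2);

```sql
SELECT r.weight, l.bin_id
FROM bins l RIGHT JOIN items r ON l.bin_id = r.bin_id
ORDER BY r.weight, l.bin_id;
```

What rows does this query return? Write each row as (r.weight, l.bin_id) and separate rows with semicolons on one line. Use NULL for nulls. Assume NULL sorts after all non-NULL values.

(2, NULL); (2, NULL); (11, NULL)

RIGHT JOIN keeps every row from `items`; unmatched rows get NULL for `bins`'s columns.
Matching on l.bin_id = r.bin_id.
- l row (bin_id=6): no match.
- l row (bin_id=7): no match.
- l row (bin_id=10): no match.
- 3 row(s) from r found no l partner → padded with NULL.
After projecting and ordering:
r.weight | l.bin_id
2 | NULL
2 | NULL
11 | NULL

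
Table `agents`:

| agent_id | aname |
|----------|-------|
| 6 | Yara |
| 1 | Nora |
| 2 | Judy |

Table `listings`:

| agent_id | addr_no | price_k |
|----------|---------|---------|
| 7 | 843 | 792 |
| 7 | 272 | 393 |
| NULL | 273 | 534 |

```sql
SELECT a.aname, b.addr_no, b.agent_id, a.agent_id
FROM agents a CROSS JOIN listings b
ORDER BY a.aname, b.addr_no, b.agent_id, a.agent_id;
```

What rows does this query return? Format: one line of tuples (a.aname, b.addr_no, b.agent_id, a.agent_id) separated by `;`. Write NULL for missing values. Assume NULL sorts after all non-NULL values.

CROSS JOIN pairs every row of `agents` with every row of `listings`: 3 × 3 = 9 rows.
After projecting and ordering:
a.aname | b.addr_no | b.agent_id | a.agent_id
Judy | 272 | 7 | 2
Judy | 273 | NULL | 2
Judy | 843 | 7 | 2
Nora | 272 | 7 | 1
Nora | 273 | NULL | 1
Nora | 843 | 7 | 1
Yara | 272 | 7 | 6
Yara | 273 | NULL | 6
Yara | 843 | 7 | 6

(Judy, 272, 7, 2); (Judy, 273, NULL, 2); (Judy, 843, 7, 2); (Nora, 272, 7, 1); (Nora, 273, NULL, 1); (Nora, 843, 7, 1); (Yara, 272, 7, 6); (Yara, 273, NULL, 6); (Yara, 843, 7, 6)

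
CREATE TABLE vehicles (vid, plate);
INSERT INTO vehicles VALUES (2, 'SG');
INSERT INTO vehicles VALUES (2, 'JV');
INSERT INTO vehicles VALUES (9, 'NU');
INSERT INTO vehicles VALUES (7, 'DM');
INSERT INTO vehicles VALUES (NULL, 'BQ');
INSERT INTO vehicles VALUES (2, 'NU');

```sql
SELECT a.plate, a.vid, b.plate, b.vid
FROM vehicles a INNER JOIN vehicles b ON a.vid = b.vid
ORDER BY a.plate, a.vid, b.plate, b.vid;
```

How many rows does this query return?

INNER JOIN keeps only pairs where the ON condition holds.
Matching on a.vid = b.vid. A NULL in a compared column never satisfies the condition.
- a[0] vid=2 → 3 match(es) in b → 3 row(s).
- a[1] vid=2 → 3 match(es) in b → 3 row(s).
- a[2] vid=9 → 1 match(es) in b → 1 row(s).
- a[3] vid=7 → 1 match(es) in b → 1 row(s).
- a[4] vid=NULL → no match; dropped.
- a[5] vid=2 → 3 match(es) in b → 3 row(s).
Total: 11 rows.

11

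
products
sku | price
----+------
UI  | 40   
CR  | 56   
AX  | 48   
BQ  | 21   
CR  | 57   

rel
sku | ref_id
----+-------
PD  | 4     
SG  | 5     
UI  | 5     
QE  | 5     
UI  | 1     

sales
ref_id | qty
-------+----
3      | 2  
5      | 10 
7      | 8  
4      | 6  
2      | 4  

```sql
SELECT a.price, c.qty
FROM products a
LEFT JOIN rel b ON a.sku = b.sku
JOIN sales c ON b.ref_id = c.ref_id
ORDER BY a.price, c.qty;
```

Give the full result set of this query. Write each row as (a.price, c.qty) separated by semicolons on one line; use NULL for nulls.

(40, 10)

Joins associate left-to-right: products LEFT JOIN rel on sku gives 6 intermediate row(s).
Then INNER JOIN `sales c` on ref_id: keep only rows whose b.ref_id appears in c.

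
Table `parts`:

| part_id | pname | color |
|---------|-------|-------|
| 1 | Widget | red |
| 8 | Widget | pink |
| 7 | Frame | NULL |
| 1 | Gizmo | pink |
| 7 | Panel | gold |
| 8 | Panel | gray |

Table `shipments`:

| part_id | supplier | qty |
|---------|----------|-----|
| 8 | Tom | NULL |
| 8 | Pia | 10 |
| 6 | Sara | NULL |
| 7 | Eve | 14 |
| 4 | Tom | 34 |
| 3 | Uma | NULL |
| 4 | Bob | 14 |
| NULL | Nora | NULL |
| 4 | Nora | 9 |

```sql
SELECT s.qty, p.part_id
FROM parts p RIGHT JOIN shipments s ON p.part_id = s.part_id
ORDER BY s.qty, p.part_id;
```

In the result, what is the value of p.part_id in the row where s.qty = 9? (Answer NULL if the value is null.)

NULL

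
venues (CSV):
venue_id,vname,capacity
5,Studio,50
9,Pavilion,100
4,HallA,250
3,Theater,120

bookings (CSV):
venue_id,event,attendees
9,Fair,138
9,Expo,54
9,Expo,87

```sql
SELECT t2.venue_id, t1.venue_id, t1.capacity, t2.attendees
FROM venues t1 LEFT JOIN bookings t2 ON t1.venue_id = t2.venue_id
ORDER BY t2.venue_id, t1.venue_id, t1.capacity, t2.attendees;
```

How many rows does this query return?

6

LEFT JOIN keeps every row from `venues`; unmatched rows get NULL for `bookings`'s columns.
Matching on t1.venue_id = t2.venue_id.
- venue_id=5: no t2 row matches, row kept with t2 columns NULL.
- venue_id=9: 3 matching t2 row(s), so 3 row(s) emitted.
- venue_id=4: no t2 row matches, row kept with t2 columns NULL.
- venue_id=3: no t2 row matches, row kept with t2 columns NULL.
Total: 3 matched + 3 padded = 6 rows.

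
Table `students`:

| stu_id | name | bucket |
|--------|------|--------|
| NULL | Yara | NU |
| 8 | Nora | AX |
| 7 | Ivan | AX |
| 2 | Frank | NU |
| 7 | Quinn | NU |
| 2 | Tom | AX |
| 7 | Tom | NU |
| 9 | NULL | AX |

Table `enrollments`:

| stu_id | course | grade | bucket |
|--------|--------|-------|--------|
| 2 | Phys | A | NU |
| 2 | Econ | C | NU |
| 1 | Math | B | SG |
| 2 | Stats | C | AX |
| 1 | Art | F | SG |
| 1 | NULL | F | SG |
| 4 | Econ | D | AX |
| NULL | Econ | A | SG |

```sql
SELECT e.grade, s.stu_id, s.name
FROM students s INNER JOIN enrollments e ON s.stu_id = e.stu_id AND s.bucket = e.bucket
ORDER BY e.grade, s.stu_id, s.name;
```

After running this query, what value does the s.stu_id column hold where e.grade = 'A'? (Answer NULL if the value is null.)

2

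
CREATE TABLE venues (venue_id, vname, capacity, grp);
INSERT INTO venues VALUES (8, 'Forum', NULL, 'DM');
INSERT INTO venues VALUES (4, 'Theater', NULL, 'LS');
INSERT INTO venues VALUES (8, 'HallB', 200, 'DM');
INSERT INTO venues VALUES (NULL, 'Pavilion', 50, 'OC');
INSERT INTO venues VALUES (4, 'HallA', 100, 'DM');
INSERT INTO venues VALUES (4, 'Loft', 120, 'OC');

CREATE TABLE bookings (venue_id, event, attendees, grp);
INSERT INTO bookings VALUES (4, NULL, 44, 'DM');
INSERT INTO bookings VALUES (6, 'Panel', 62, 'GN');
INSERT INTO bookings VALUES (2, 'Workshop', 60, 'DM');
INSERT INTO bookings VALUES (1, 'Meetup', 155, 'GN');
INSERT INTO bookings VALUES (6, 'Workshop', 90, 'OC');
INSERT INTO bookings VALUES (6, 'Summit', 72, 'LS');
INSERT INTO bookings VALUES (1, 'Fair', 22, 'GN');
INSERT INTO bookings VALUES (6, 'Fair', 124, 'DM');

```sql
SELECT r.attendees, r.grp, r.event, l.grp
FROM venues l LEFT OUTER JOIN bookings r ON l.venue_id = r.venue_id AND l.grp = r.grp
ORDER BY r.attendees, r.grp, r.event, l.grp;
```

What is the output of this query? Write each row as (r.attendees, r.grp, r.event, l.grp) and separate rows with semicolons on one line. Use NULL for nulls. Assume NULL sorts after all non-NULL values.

(44, DM, NULL, DM); (NULL, NULL, NULL, DM); (NULL, NULL, NULL, DM); (NULL, NULL, NULL, LS); (NULL, NULL, NULL, OC); (NULL, NULL, NULL, OC)

LEFT JOIN keeps every row from `venues`; unmatched rows get NULL for `bookings`'s columns.
Matching on l.venue_id = r.venue_id AND l.grp = r.grp. A NULL in a compared column never satisfies the condition.
- venue_id=8, grp=DM: no r row matches, row kept with r columns NULL.
- venue_id=4, grp=LS: no r row matches, row kept with r columns NULL.
- venue_id=8, grp=DM: no r row matches, row kept with r columns NULL.
- venue_id=NULL, grp=OC: no r row matches, row kept with r columns NULL.
- venue_id=4, grp=DM: 1 matching r row(s), so 1 row(s) emitted.
- venue_id=4, grp=OC: no r row matches, row kept with r columns NULL.
After projecting and ordering:
r.attendees | r.grp | r.event | l.grp
44 | DM | NULL | DM
NULL | NULL | NULL | DM
NULL | NULL | NULL | DM
NULL | NULL | NULL | LS
NULL | NULL | NULL | OC
NULL | NULL | NULL | OC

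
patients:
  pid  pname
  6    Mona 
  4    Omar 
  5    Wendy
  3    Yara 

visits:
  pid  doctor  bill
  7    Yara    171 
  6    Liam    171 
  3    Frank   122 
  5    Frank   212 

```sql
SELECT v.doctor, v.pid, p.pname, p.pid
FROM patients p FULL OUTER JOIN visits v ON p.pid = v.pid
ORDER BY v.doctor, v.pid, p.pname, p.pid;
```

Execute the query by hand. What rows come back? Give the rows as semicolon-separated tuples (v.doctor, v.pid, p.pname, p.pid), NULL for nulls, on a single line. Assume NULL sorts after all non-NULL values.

(Frank, 3, Yara, 3); (Frank, 5, Wendy, 5); (Liam, 6, Mona, 6); (Yara, 7, NULL, NULL); (NULL, NULL, Omar, 4)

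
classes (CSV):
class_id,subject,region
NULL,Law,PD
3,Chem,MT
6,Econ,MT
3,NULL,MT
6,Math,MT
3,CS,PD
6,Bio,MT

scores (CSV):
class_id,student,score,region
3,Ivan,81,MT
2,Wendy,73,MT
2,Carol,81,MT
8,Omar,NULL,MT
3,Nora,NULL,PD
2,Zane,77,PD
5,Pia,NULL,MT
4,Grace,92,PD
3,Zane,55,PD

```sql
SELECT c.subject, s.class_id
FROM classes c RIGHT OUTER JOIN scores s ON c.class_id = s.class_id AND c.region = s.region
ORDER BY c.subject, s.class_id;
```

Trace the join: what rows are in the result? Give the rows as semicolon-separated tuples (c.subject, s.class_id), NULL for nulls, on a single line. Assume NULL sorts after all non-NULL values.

RIGHT JOIN keeps every row from `scores`; unmatched rows get NULL for `classes`'s columns.
Matching on c.class_id = s.class_id AND c.region = s.region. A NULL in a compared column never satisfies the condition.
- c (class_id=NULL, region=PD) has no partner in s.
- c (class_id=3, region=MT) pairs with 1 row(s) of s.
- c (class_id=6, region=MT) has no partner in s.
- c (class_id=3, region=MT) pairs with 1 row(s) of s.
- c (class_id=6, region=MT) has no partner in s.
- c (class_id=3, region=PD) pairs with 2 row(s) of s.
- c (class_id=6, region=MT) has no partner in s.
- 6 row(s) from s found no c partner → padded with NULL.
After projecting and ordering:
c.subject | s.class_id
CS | 3
CS | 3
Chem | 3
NULL | 2
NULL | 2
NULL | 2
NULL | 3
NULL | 4
NULL | 5
NULL | 8

(CS, 3); (CS, 3); (Chem, 3); (NULL, 2); (NULL, 2); (NULL, 2); (NULL, 3); (NULL, 4); (NULL, 5); (NULL, 8)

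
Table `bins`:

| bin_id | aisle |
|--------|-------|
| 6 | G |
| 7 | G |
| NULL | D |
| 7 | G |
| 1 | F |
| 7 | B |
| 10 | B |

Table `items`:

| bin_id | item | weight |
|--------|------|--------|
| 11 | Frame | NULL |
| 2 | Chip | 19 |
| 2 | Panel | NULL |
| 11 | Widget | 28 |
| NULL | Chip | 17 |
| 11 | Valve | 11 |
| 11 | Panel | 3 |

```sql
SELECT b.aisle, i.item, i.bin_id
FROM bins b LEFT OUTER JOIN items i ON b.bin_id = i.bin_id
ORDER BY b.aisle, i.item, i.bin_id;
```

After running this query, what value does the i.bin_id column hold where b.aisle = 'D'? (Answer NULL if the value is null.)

NULL

LEFT JOIN keeps every row from `bins`; unmatched rows get NULL for `items`'s columns.
Matching on b.bin_id = i.bin_id. A NULL in a compared column never satisfies the condition.
Matched pairs: 0; unmatched b rows kept: 7.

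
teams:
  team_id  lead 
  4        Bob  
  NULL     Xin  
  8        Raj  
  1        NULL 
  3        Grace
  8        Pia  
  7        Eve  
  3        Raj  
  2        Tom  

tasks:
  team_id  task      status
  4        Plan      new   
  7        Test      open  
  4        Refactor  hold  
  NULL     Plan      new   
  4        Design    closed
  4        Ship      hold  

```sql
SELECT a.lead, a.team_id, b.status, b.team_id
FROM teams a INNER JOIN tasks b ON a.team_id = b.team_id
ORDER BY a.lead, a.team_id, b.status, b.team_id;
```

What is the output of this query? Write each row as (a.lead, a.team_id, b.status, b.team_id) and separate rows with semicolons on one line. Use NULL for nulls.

(Bob, 4, closed, 4); (Bob, 4, hold, 4); (Bob, 4, hold, 4); (Bob, 4, new, 4); (Eve, 7, open, 7)

INNER JOIN keeps only pairs where the ON condition holds.
Matching on a.team_id = b.team_id. A NULL in a compared column never satisfies the condition.
- team_id=4: 4 matching b row(s), so 4 row(s) emitted.
- team_id=NULL: no matching b row, dropped.
- team_id=8: no matching b row, dropped.
- team_id=1: no matching b row, dropped.
- team_id=3: no matching b row, dropped.
- team_id=8: no matching b row, dropped.
- team_id=7: 1 matching b row(s), so 1 row(s) emitted.
- team_id=3: no matching b row, dropped.
- team_id=2: no matching b row, dropped.
After projecting and ordering:
a.lead | a.team_id | b.status | b.team_id
Bob | 4 | closed | 4
Bob | 4 | hold | 4
Bob | 4 | hold | 4
Bob | 4 | new | 4
Eve | 7 | open | 7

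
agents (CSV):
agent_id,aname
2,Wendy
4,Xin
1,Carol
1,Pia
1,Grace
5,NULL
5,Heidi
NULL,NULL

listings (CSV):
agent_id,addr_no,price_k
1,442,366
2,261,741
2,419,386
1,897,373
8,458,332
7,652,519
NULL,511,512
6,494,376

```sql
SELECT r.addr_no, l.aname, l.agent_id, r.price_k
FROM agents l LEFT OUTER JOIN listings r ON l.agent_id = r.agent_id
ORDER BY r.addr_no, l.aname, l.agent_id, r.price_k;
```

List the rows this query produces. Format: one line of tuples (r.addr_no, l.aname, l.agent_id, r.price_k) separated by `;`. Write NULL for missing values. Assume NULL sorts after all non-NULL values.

LEFT JOIN keeps every row from `agents`; unmatched rows get NULL for `listings`'s columns.
Matching on l.agent_id = r.agent_id. A NULL in a compared column never satisfies the condition.
- l row (agent_id=2): matches 2 r row(s) → 2 output row(s).
- l row (agent_id=4): no match → kept, r columns NULL.
- l row (agent_id=1): matches 2 r row(s) → 2 output row(s).
- l row (agent_id=1): matches 2 r row(s) → 2 output row(s).
- l row (agent_id=1): matches 2 r row(s) → 2 output row(s).
- l row (agent_id=5): no match → kept, r columns NULL.
- l row (agent_id=5): no match → kept, r columns NULL.
- l row (agent_id=NULL): no match → kept, r columns NULL.

(261, Wendy, 2, 741); (419, Wendy, 2, 386); (442, Carol, 1, 366); (442, Grace, 1, 366); (442, Pia, 1, 366); (897, Carol, 1, 373); (897, Grace, 1, 373); (897, Pia, 1, 373); (NULL, Heidi, 5, NULL); (NULL, Xin, 4, NULL); (NULL, NULL, 5, NULL); (NULL, NULL, NULL, NULL)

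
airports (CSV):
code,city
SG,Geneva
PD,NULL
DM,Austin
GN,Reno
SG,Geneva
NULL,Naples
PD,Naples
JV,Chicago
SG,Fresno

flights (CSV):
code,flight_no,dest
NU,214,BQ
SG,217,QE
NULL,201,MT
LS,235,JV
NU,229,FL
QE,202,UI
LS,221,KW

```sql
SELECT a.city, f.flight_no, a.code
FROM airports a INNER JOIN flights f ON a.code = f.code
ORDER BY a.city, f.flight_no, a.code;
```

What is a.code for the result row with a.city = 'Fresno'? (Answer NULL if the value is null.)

INNER JOIN keeps only pairs where the ON condition holds.
Matching on a.code = f.code. A NULL in a compared column never satisfies the condition.
Matched pairs: 3.

SG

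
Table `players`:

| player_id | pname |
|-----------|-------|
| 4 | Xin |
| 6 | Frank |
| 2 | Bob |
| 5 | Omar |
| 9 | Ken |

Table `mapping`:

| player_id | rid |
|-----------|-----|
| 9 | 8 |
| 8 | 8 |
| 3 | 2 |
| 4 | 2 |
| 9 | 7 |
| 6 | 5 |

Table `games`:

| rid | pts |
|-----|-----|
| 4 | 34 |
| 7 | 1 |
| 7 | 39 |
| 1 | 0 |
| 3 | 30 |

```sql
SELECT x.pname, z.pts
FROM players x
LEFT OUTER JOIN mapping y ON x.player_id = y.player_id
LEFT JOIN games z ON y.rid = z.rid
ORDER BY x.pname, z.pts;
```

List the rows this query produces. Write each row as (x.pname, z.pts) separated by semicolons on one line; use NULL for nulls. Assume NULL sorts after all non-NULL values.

Evaluate left to right. First `players x LEFT JOIN mapping y` on player_id: 6 row(s).
Then LEFT JOIN `games z` on rid: each of those 6 rows is kept; rows whose y.rid has no match in z get NULL for z's columns.

(Bob, NULL); (Frank, NULL); (Ken, 1); (Ken, 39); (Ken, NULL); (Omar, NULL); (Xin, NULL)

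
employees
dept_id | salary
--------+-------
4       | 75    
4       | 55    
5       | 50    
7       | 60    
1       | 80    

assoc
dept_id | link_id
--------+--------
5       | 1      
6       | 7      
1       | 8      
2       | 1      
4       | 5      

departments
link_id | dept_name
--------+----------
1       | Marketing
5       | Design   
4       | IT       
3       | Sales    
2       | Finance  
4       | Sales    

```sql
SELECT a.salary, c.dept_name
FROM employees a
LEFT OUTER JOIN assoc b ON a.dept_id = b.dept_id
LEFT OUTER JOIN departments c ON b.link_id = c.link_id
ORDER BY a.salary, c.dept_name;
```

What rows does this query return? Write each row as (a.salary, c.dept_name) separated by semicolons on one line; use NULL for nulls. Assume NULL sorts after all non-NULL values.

(50, Marketing); (55, Design); (60, NULL); (75, Design); (80, NULL)

Joins associate left-to-right: employees LEFT JOIN assoc on dept_id gives 5 intermediate row(s).
Then LEFT JOIN `departments c` on link_id: each of those 5 rows is kept; rows whose b.link_id has no match in c get NULL for c's columns.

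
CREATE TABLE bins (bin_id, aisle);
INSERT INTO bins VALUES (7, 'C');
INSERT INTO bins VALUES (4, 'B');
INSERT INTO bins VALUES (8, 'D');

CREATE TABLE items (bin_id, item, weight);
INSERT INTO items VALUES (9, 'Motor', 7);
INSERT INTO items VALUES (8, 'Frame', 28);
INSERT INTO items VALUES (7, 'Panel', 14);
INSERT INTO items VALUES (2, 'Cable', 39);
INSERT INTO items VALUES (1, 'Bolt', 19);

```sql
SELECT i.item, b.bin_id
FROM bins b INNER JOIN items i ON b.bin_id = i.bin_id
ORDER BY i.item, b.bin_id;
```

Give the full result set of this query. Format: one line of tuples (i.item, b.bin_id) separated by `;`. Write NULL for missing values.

(Frame, 8); (Panel, 7)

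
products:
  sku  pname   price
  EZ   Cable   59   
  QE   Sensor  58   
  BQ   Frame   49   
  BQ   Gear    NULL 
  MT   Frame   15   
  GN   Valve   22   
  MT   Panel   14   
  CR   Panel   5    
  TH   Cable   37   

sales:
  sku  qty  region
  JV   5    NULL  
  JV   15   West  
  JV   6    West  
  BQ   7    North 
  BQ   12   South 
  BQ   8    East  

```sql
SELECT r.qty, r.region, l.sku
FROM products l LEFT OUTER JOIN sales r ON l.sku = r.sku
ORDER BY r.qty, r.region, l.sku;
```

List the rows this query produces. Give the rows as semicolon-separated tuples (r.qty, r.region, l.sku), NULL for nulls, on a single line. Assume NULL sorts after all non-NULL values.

LEFT JOIN keeps every row from `products`; unmatched rows get NULL for `sales`'s columns.
Matching on l.sku = r.sku.
- sku=EZ: no r row matches, row kept with r columns NULL.
- sku=QE: no r row matches, row kept with r columns NULL.
- sku=BQ: 3 matching r row(s), so 3 row(s) emitted.
- sku=BQ: 3 matching r row(s), so 3 row(s) emitted.
- sku=MT: no r row matches, row kept with r columns NULL.
- sku=GN: no r row matches, row kept with r columns NULL.
- sku=MT: no r row matches, row kept with r columns NULL.
- sku=CR: no r row matches, row kept with r columns NULL.
- sku=TH: no r row matches, row kept with r columns NULL.

(7, North, BQ); (7, North, BQ); (8, East, BQ); (8, East, BQ); (12, South, BQ); (12, South, BQ); (NULL, NULL, CR); (NULL, NULL, EZ); (NULL, NULL, GN); (NULL, NULL, MT); (NULL, NULL, MT); (NULL, NULL, QE); (NULL, NULL, TH)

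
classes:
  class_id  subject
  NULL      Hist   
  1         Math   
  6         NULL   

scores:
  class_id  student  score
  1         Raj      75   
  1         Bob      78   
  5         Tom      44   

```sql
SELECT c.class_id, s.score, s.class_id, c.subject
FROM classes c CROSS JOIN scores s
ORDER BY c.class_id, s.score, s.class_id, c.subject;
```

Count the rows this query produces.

CROSS JOIN pairs every row of `classes` with every row of `scores`: 3 × 3 = 9 rows.

9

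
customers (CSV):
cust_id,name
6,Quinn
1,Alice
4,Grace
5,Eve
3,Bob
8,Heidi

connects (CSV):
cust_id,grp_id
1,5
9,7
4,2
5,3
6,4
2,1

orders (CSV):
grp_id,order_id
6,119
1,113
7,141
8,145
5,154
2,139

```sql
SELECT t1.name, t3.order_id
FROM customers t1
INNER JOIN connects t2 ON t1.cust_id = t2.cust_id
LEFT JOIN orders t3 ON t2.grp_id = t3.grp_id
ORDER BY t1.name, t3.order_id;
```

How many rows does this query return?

Step 1 — t1 INNER JOIN t2 on cust_id → 4 row(s).
Then LEFT JOIN `orders t3` on grp_id: each of those 4 rows is kept; rows whose t2.grp_id has no match in t3 get NULL for t3's columns.
Result: 4 row(s).

4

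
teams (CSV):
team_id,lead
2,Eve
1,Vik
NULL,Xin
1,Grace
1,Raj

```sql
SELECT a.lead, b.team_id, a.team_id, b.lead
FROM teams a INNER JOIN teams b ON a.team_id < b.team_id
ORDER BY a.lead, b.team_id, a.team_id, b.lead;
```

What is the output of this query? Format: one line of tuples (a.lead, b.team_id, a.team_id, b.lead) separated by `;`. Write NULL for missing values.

(Grace, 2, 1, Eve); (Raj, 2, 1, Eve); (Vik, 2, 1, Eve)

INNER JOIN keeps only pairs where the ON condition holds.
Matching on a.team_id < b.team_id. A NULL in a compared column never satisfies the condition.
- team_id=2: no matching b row, dropped.
- team_id=1: 1 matching b row(s), so 1 row(s) emitted.
- team_id=NULL: no matching b row, dropped.
- team_id=1: 1 matching b row(s), so 1 row(s) emitted.
- team_id=1: 1 matching b row(s), so 1 row(s) emitted.
After projecting and ordering:
a.lead | b.team_id | a.team_id | b.lead
Grace | 2 | 1 | Eve
Raj | 2 | 1 | Eve
Vik | 2 | 1 | Eve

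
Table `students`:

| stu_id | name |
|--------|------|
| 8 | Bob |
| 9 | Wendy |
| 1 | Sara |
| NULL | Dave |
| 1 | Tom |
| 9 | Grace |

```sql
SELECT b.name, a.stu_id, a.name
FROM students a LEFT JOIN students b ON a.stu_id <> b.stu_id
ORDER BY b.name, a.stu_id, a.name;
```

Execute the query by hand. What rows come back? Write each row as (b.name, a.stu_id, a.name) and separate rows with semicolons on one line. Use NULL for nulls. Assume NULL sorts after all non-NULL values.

(Bob, 1, Sara); (Bob, 1, Tom); (Bob, 9, Grace); (Bob, 9, Wendy); (Grace, 1, Sara); (Grace, 1, Tom); (Grace, 8, Bob); (Sara, 8, Bob); (Sara, 9, Grace); (Sara, 9, Wendy); (Tom, 8, Bob); (Tom, 9, Grace); (Tom, 9, Wendy); (Wendy, 1, Sara); (Wendy, 1, Tom); (Wendy, 8, Bob); (NULL, NULL, Dave)

LEFT JOIN keeps every row from `students a`; unmatched rows get NULL for `students b`'s columns.
Matching on a.stu_id <> b.stu_id. A NULL in a compared column never satisfies the condition.
Matched pairs: 16; unmatched a rows kept: 1.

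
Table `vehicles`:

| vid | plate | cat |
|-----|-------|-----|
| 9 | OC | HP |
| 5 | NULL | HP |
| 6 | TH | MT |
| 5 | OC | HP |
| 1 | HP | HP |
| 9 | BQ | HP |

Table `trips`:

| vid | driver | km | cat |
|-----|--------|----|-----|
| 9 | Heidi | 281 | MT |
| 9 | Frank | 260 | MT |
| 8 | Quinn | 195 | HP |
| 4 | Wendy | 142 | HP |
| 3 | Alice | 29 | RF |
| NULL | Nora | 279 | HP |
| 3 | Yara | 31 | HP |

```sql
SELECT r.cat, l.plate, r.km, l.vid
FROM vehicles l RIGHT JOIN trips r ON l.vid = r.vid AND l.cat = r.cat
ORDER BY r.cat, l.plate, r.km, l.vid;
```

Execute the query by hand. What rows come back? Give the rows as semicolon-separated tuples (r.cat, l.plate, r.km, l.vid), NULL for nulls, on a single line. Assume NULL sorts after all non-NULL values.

RIGHT JOIN keeps every row from `trips`; unmatched rows get NULL for `vehicles`'s columns.
Matching on l.vid = r.vid AND l.cat = r.cat. A NULL in a compared column never satisfies the condition.
- vid=9, cat=HP: no matching r row.
- vid=5, cat=HP: no matching r row.
- vid=6, cat=MT: no matching r row.
- vid=5, cat=HP: no matching r row.
- vid=1, cat=HP: no matching r row.
- vid=9, cat=HP: no matching r row.
- plus 7 unmatched r row(s), each kept with NULL l columns.
After projecting and ordering:
r.cat | l.plate | r.km | l.vid
HP | NULL | 31 | NULL
HP | NULL | 142 | NULL
HP | NULL | 195 | NULL
HP | NULL | 279 | NULL
MT | NULL | 260 | NULL
MT | NULL | 281 | NULL
RF | NULL | 29 | NULL

(HP, NULL, 31, NULL); (HP, NULL, 142, NULL); (HP, NULL, 195, NULL); (HP, NULL, 279, NULL); (MT, NULL, 260, NULL); (MT, NULL, 281, NULL); (RF, NULL, 29, NULL)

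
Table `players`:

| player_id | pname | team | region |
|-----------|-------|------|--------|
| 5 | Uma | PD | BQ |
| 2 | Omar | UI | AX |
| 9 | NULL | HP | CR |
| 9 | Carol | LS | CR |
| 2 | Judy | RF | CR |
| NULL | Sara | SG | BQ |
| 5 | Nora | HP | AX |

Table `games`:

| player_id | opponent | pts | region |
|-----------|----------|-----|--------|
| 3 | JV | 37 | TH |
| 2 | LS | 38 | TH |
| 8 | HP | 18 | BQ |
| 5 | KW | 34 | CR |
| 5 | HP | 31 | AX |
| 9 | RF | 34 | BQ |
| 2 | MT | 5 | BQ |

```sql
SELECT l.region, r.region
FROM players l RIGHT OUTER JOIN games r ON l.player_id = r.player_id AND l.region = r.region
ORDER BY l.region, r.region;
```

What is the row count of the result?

RIGHT JOIN keeps every row from `games`; unmatched rows get NULL for `players`'s columns.
Matching on l.player_id = r.player_id AND l.region = r.region. A NULL in a compared column never satisfies the condition.
- l row (player_id=5, region=BQ): no match.
- l row (player_id=2, region=AX): no match.
- l row (player_id=9, region=CR): no match.
- l row (player_id=9, region=CR): no match.
- l row (player_id=2, region=CR): no match.
- l row (player_id=NULL, region=BQ): no match.
- l row (player_id=5, region=AX): matches 1 r row(s) → 1 output row(s).
- plus 6 unmatched r row(s), each kept with NULL l columns.
Total: 1 matched + 6 padded = 7 rows.

7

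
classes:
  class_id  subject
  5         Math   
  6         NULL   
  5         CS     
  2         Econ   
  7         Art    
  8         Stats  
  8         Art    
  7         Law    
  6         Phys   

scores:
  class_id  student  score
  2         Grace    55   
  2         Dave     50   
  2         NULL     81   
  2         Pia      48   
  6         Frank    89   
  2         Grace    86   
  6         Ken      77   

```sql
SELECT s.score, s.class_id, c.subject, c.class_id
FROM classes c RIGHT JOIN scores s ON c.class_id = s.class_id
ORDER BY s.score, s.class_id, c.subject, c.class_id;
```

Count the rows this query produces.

RIGHT JOIN keeps every row from `scores`; unmatched rows get NULL for `classes`'s columns.
Matching on c.class_id = s.class_id.
- c (class_id=5) has no partner in s.
- c (class_id=6) pairs with 2 row(s) of s.
- c (class_id=5) has no partner in s.
- c (class_id=2) pairs with 5 row(s) of s.
- c (class_id=7) has no partner in s.
- c (class_id=8) has no partner in s.
- c (class_id=8) has no partner in s.
- c (class_id=7) has no partner in s.
- c (class_id=6) pairs with 2 row(s) of s.
- every s row matched at least one c row.
Total: 9 rows.

9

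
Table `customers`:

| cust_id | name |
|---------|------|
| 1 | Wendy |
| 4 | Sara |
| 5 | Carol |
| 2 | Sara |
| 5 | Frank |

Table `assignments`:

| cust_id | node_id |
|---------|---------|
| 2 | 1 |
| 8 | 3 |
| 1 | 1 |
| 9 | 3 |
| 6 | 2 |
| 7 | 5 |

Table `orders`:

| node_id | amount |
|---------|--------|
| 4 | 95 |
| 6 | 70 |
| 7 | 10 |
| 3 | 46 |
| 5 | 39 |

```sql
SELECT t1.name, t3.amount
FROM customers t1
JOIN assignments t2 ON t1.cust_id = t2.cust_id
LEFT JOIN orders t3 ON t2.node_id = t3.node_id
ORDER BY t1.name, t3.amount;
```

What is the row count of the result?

2

Evaluate left to right. First `customers t1 INNER JOIN assignments t2` on cust_id: 2 row(s).
Then LEFT JOIN `orders t3` on node_id: each of those 2 rows is kept; rows whose t2.node_id has no match in t3 get NULL for t3's columns.
Result: 2 row(s).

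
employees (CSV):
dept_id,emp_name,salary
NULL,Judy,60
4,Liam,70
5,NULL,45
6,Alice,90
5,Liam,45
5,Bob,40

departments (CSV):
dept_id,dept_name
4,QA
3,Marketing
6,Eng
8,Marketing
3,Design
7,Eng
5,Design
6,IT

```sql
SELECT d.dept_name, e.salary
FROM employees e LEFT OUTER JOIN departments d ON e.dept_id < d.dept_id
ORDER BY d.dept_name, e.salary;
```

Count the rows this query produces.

LEFT JOIN keeps every row from `employees`; unmatched rows get NULL for `departments`'s columns.
Matching on e.dept_id < d.dept_id. A NULL in a compared column never satisfies the condition.
- dept_id=NULL: no d row matches, row kept with d columns NULL.
- dept_id=4: 5 matching d row(s), so 5 row(s) emitted.
- dept_id=5: 4 matching d row(s), so 4 row(s) emitted.
- dept_id=6: 2 matching d row(s), so 2 row(s) emitted.
- dept_id=5: 4 matching d row(s), so 4 row(s) emitted.
- dept_id=5: 4 matching d row(s), so 4 row(s) emitted.
Total: 19 matched + 1 padded = 20 rows.

20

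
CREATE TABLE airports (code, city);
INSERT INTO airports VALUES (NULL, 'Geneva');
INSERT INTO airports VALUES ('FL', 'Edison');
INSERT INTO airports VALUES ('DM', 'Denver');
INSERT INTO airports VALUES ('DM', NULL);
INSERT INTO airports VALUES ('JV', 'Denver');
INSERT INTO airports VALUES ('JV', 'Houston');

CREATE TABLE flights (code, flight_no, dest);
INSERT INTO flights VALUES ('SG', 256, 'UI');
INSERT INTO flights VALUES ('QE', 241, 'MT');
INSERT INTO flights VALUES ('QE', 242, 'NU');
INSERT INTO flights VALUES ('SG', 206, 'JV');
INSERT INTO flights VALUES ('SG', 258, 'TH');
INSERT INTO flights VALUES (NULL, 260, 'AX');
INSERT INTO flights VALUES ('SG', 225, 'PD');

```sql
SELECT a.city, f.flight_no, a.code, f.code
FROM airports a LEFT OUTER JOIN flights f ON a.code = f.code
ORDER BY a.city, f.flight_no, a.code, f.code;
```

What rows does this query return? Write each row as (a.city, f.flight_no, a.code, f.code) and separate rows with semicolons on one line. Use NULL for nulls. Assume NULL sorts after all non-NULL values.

(Denver, NULL, DM, NULL); (Denver, NULL, JV, NULL); (Edison, NULL, FL, NULL); (Geneva, NULL, NULL, NULL); (Houston, NULL, JV, NULL); (NULL, NULL, DM, NULL)

LEFT JOIN keeps every row from `airports`; unmatched rows get NULL for `flights`'s columns.
Matching on a.code = f.code. A NULL in a compared column never satisfies the condition.
- a (code=NULL) has no partner → padded with NULL.
- a (code=FL) has no partner → padded with NULL.
- a (code=DM) has no partner → padded with NULL.
- a (code=DM) has no partner → padded with NULL.
- a (code=JV) has no partner → padded with NULL.
- a (code=JV) has no partner → padded with NULL.
After projecting and ordering:
a.city | f.flight_no | a.code | f.code
Denver | NULL | DM | NULL
Denver | NULL | JV | NULL
Edison | NULL | FL | NULL
Geneva | NULL | NULL | NULL
Houston | NULL | JV | NULL
NULL | NULL | DM | NULL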